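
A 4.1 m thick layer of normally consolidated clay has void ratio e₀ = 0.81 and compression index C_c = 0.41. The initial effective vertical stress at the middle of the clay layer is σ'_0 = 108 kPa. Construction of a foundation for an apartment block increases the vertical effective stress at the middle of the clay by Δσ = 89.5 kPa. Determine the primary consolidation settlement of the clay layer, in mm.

Final effective stress: σ'_f = σ'_0 + Δσ = 108 + 89.5 = 197.5 kPa.
Normally consolidated clay, so the full stress increment lies on the virgin compression line:
S_c = C_c·H/(1+e₀)·log₁₀(σ'_f/σ'_0) = 0.41×4.1/(1+0.81)×log₁₀(197.5/108)
    = 0.92873 × 0.26214 = 0.2435 m

S_c ≈ 243 mm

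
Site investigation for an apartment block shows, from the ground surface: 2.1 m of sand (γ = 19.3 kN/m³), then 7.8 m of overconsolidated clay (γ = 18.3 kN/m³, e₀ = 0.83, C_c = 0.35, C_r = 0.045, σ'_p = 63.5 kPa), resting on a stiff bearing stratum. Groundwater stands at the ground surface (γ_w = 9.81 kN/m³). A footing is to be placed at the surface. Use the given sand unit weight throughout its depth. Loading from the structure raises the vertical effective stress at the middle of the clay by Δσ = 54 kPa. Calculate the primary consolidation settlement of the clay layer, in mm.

S_c ≈ 353 mm

Mid-depth of clay below the ground surface: z = 2.1 + 7.8/2 = 6 m.
Total vertical stress at mid-clay: σ_v = 19.3×2.1 + 18.3×3.9 = 111.9 kPa.
Pore pressure: u = 9.81×(6 − 0) = 58.86 kPa.
Initial effective stress: σ'_0 = σ_v − u = 111.9 − 58.86 = 53.04 kPa.
Final effective stress: σ'_f = 53.04 + 54 = 107.04 kPa.
σ'_f = 107.04 > σ'_p = 63.5 kPa, so the stress path crosses the preconsolidation pressure — recompression up to σ'_p, then virgin compression beyond:
S_c = H/(1+e₀)·[C_r·log₁₀(σ'_p/σ'_0) + C_c·log₁₀(σ'_f/σ'_p)]
    = 7.8/1.83 × [0.045×log₁₀(63.5/53.04) + 0.35×log₁₀(107.04/63.5)]
    = 4.2623 × [0.0035177 + 0.07937] = 0.3533 m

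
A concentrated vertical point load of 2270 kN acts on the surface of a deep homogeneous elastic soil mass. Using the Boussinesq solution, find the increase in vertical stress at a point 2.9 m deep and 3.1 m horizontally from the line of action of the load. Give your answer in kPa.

Δσ_z ≈ 19.2 kPa

Boussinesq vertical stress below a point load on an elastic half-space:
Δσ_z = 3P/(2πz²) · [1 + (r/z)²]^(−5/2)
r/z = 3.1/2.9 = 1.069; [1+(r/z)²]^(−5/2) = 0.1488.
Δσ_z = 3×2270/(2π×2.9²) × 0.1488 = 128.88 × 0.1488 = 19.18 kPa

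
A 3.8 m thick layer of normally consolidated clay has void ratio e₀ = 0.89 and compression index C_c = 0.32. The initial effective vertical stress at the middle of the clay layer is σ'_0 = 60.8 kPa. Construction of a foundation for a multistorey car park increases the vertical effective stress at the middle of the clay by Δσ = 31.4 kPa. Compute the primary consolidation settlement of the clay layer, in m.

S_c ≈ 0.116 m

Final effective stress: σ'_f = σ'_0 + Δσ = 60.8 + 31.4 = 92.2 kPa.
Normally consolidated clay, so the full stress increment lies on the virgin compression line:
S_c = C_c·H/(1+e₀)·log₁₀(σ'_f/σ'_0) = 0.32×3.8/(1+0.89)×log₁₀(92.2/60.8)
    = 0.64339 × 0.18083 = 0.1163 m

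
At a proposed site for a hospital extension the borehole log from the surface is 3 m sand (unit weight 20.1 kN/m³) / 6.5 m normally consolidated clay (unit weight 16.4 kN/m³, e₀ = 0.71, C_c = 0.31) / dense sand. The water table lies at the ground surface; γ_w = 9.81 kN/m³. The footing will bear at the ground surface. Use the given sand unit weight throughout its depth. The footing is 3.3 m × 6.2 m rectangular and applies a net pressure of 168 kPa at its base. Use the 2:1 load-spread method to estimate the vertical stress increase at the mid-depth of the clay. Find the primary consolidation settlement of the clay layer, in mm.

Mid-depth of clay below the ground surface: z = 3 + 6.5/2 = 6.25 m.
Total vertical stress at mid-clay: σ_v = 20.1×3 + 16.4×3.25 = 113.6 kPa.
Pore pressure: u = 9.81×(6.25 − 0) = 61.312 kPa.
Initial effective stress: σ'_0 = σ_v − u = 113.6 − 61.312 = 52.288 kPa.
Stress increase at mid-clay by the 2:1 spreading method:
Δσ = qBL/((B+z)(L+z)) = 168×3.3×6.2/((3.3+6.25)(6.2+6.25)) = 28.91 kPa
Final effective stress: σ'_f = σ'_0 + Δσ = 52.288 + 28.91 = 81.198 kPa.
Normally consolidated clay, so the full stress increment lies on the virgin compression line:
S_c = C_c·H/(1+e₀)·log₁₀(σ'_f/σ'_0) = 0.31×6.5/(1+0.71)×log₁₀(81.198/52.288)
    = 1.1784 × 0.19114 = 0.2252 m

S_c ≈ 225 mm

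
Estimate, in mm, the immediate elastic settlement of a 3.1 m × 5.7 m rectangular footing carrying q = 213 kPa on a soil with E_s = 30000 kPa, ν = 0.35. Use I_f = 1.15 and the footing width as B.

Immediate (elastic) settlement: S_e = q·B·(1−ν²)/E_s · I_f.
S_e = 213 × 3.1 × (1 − 0.35²) / 30000 × 1.15
    = 213 × 3.1 × 0.8775 / 30000 × 1.15
    = 0.02221 m = 22.21 mm

S_e ≈ 22.2 mm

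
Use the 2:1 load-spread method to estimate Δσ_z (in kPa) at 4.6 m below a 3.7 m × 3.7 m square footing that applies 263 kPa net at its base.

By the 2:1 method the load spreads at 1 horizontal : 2 vertical, so at depth z the loaded area has grown by z in each plan dimension:
Δσ = qBL/((B+z)(L+z)) = 263×3.7×3.7/((3.7+4.6)(3.7+4.6)) = 52.264 kPa

Δσ_z ≈ 52.3 kPa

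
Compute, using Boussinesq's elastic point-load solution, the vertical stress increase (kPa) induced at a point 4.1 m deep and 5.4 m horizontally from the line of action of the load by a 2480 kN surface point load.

Boussinesq vertical stress below a point load on an elastic half-space:
Δσ_z = 3P/(2πz²) · [1 + (r/z)²]^(−5/2)
r/z = 5.4/4.1 = 1.3171; [1+(r/z)²]^(−5/2) = 0.08086.
Δσ_z = 3×2480/(2π×4.1²) × 0.08086 = 70.441 × 0.08086 = 5.696 kPa

Δσ_z ≈ 5.7 kPa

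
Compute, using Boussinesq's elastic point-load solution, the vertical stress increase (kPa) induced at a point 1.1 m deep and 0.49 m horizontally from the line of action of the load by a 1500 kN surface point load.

Boussinesq vertical stress below a point load on an elastic half-space:
Δσ_z = 3P/(2πz²) · [1 + (r/z)²]^(−5/2)
r/z = 0.49/1.1 = 0.44545; [1+(r/z)²]^(−5/2) = 0.63602.
Δσ_z = 3×1500/(2π×1.1²) × 0.63602 = 591.9 × 0.63602 = 376.5 kPa

Δσ_z ≈ 376 kPa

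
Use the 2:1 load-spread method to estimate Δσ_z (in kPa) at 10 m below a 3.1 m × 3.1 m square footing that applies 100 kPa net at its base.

By the 2:1 method the load spreads at 1 horizontal : 2 vertical, so at depth z the loaded area has grown by z in each plan dimension:
Δσ = qBL/((B+z)(L+z)) = 100×3.1×3.1/((3.1+10)(3.1+10)) = 5.5999 kPa

Δσ_z ≈ 5.6 kPa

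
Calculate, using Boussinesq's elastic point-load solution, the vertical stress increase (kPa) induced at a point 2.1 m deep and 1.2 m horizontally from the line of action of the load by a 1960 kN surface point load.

Boussinesq vertical stress below a point load on an elastic half-space:
Δσ_z = 3P/(2πz²) · [1 + (r/z)²]^(−5/2)
r/z = 1.2/2.1 = 0.57143; [1+(r/z)²]^(−5/2) = 0.49341.
Δσ_z = 3×1960/(2π×2.1²) × 0.49341 = 212.21 × 0.49341 = 104.7 kPa

Δσ_z ≈ 105 kPa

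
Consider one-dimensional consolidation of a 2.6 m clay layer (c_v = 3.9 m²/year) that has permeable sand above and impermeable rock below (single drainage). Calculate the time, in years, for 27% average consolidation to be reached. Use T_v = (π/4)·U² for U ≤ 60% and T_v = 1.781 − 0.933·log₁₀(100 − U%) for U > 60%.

t ≈ 0.0992 years

Drainage path length: H_d = H = 2.6 m (single drainage).
U ≤ 60%: T_v = (π/4)·U² = (π/4)×0.27² = 0.057256.
t = T_v·H_d²/c_v = 0.057256×2.6²/3.9 = 0.09924 years.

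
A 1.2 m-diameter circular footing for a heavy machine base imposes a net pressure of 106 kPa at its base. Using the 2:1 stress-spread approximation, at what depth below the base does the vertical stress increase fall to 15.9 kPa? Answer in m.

2:1 spreading — at depth z the loaded area has grown by z in each plan dimension:
qD²/(D+z)² = Δσ_z ⇒ z = D(√(q/Δσ_z) − 1) = 1.2×(√(106/15.9) − 1) = 1.898 m

z ≈ 1.9 m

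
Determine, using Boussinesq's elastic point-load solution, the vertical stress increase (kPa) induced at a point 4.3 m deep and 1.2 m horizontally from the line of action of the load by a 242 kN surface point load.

Boussinesq vertical stress below a point load on an elastic half-space:
Δσ_z = 3P/(2πz²) · [1 + (r/z)²]^(−5/2)
r/z = 1.2/4.3 = 0.27907; [1+(r/z)²]^(−5/2) = 0.82904.
Δσ_z = 3×242/(2π×4.3²) × 0.82904 = 6.2491 × 0.82904 = 5.181 kPa

Δσ_z ≈ 5.18 kPa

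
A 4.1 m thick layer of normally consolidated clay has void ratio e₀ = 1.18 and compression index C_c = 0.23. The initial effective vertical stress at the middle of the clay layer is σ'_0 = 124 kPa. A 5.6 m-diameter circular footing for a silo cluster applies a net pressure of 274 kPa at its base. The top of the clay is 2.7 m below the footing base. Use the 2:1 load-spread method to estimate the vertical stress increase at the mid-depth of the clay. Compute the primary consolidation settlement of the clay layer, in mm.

S_c ≈ 93.7 mm

Mid-depth of clay below the footing base: z = 2.7 + 4.1/2 = 4.75 m.
Stress increase at mid-clay by the 2:1 spreading method:
Δσ ≈ qD²/(D+z)² = 274×5.6²/(5.6+4.75)² = 80.213 kPa
Final effective stress: σ'_f = σ'_0 + Δσ = 124 + 80.213 = 204.21 kPa.
Normally consolidated clay, so the full stress increment lies on the virgin compression line:
S_c = C_c·H/(1+e₀)·log₁₀(σ'_f/σ'_0) = 0.23×4.1/(1+1.18)×log₁₀(204.21/124)
    = 0.43257 × 0.21666 = 0.09372 m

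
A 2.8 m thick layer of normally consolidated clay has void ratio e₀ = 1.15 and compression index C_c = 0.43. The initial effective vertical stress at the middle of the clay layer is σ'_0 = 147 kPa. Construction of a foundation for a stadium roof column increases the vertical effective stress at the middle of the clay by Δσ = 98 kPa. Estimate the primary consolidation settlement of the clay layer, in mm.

Final effective stress: σ'_f = σ'_0 + Δσ = 147 + 98 = 245 kPa.
Normally consolidated clay, so the full stress increment lies on the virgin compression line:
S_c = C_c·H/(1+e₀)·log₁₀(σ'_f/σ'_0) = 0.43×2.8/(1+1.15)×log₁₀(245/147)
    = 0.56 × 0.22185 = 0.1242 m

S_c ≈ 124 mm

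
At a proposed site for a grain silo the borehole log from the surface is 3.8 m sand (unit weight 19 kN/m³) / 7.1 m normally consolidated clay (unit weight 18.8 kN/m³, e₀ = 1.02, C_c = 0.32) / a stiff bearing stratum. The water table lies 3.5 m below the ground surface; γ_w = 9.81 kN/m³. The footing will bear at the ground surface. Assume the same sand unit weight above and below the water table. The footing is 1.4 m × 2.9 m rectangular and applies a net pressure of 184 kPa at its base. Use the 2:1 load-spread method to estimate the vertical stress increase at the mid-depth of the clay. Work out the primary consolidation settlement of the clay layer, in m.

Mid-depth of clay below the ground surface: z = 3.8 + 7.1/2 = 7.35 m.
Total vertical stress at mid-clay: σ_v = 19×3.8 + 18.8×3.55 = 138.94 kPa.
Pore pressure: u = 9.81×(7.35 − 3.5) = 37.769 kPa.
Initial effective stress: σ'_0 = σ_v − u = 138.94 − 37.769 = 101.17 kPa.
Stress increase at mid-clay by the 2:1 spreading method:
Δσ = qBL/((B+z)(L+z)) = 184×1.4×2.9/((1.4+7.35)(2.9+7.35)) = 8.3294 kPa
Final effective stress: σ'_f = σ'_0 + Δσ = 101.17 + 8.3294 = 109.5 kPa.
Normally consolidated clay, so the full stress increment lies on the virgin compression line:
S_c = C_c·H/(1+e₀)·log₁₀(σ'_f/σ'_0) = 0.32×7.1/(1+1.02)×log₁₀(109.5/101.17)
    = 1.1248 × 0.034362 = 0.03865 m

S_c ≈ 0.0387 m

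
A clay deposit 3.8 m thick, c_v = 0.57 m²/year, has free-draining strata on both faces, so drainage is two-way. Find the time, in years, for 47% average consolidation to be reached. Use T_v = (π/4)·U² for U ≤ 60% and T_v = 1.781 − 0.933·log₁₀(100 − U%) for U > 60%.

t ≈ 1.1 years

Drainage path length: H_d = H/2 = 1.9 m (double drainage).
U ≤ 60%: T_v = (π/4)·U² = (π/4)×0.47² = 0.17349.
t = T_v·H_d²/c_v = 0.17349×1.9²/0.57 = 1.099 years.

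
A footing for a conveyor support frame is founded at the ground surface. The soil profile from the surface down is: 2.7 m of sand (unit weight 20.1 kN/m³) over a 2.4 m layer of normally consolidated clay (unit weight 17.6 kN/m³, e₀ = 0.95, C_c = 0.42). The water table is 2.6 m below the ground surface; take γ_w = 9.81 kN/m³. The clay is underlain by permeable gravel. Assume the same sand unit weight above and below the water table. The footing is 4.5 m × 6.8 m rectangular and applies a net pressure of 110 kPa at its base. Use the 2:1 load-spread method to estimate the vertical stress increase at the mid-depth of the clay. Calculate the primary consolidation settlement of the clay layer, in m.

Mid-depth of clay below the ground surface: z = 2.7 + 2.4/2 = 3.9 m.
Total vertical stress at mid-clay: σ_v = 20.1×2.7 + 17.6×1.2 = 75.39 kPa.
Pore pressure: u = 9.81×(3.9 − 2.6) = 12.753 kPa.
Initial effective stress: σ'_0 = σ_v − u = 75.39 − 12.753 = 62.637 kPa.
Stress increase at mid-clay by the 2:1 spreading method:
Δσ = qBL/((B+z)(L+z)) = 110×4.5×6.8/((4.5+3.9)(6.8+3.9)) = 37.45 kPa
Final effective stress: σ'_f = σ'_0 + Δσ = 62.637 + 37.45 = 100.09 kPa.
Normally consolidated clay, so the full stress increment lies on the virgin compression line:
S_c = C_c·H/(1+e₀)·log₁₀(σ'_f/σ'_0) = 0.42×2.4/(1+0.95)×log₁₀(100.09/62.637)
    = 0.51692 × 0.20356 = 0.1052 m

S_c ≈ 0.105 m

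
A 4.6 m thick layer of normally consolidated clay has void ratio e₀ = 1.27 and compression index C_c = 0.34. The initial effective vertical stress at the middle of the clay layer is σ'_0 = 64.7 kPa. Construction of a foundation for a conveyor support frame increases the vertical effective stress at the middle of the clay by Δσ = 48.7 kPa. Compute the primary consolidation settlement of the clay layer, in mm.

S_c ≈ 168 mm

Final effective stress: σ'_f = σ'_0 + Δσ = 64.7 + 48.7 = 113.4 kPa.
Normally consolidated clay, so the full stress increment lies on the virgin compression line:
S_c = C_c·H/(1+e₀)·log₁₀(σ'_f/σ'_0) = 0.34×4.6/(1+1.27)×log₁₀(113.4/64.7)
    = 0.68899 × 0.24371 = 0.1679 m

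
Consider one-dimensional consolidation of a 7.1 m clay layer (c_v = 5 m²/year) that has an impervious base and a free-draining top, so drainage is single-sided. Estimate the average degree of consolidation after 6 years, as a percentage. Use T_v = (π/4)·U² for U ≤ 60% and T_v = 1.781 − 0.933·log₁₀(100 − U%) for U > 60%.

U ≈ 81.3 %

Drainage path length: H_d = H = 7.1 m (single drainage).
T_v = c_v·t/H_d² = 5×6/7.1² = 0.59512.
T_v = 0.59512 corresponds to the U > 60% branch:
U = 1 − 10^((1.781 − T_v)/0.933)/100 = 0.8133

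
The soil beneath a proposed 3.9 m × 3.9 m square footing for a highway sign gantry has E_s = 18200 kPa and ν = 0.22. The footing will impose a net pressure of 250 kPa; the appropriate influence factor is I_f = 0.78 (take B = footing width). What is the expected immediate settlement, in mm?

S_e ≈ 39.8 mm

Immediate (elastic) settlement: S_e = q·B·(1−ν²)/E_s · I_f.
S_e = 250 × 3.9 × (1 − 0.22²) / 18200 × 0.78
    = 250 × 3.9 × 0.9516 / 18200 × 0.78
    = 0.03976 m = 39.76 mm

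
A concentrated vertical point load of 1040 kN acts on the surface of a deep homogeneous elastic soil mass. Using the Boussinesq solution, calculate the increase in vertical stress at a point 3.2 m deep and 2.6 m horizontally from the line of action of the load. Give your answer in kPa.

Δσ_z ≈ 13.7 kPa

Boussinesq vertical stress below a point load on an elastic half-space:
Δσ_z = 3P/(2πz²) · [1 + (r/z)²]^(−5/2)
r/z = 2.6/3.2 = 0.8125; [1+(r/z)²]^(−5/2) = 0.2816.
Δσ_z = 3×1040/(2π×3.2²) × 0.2816 = 48.493 × 0.2816 = 13.66 kPa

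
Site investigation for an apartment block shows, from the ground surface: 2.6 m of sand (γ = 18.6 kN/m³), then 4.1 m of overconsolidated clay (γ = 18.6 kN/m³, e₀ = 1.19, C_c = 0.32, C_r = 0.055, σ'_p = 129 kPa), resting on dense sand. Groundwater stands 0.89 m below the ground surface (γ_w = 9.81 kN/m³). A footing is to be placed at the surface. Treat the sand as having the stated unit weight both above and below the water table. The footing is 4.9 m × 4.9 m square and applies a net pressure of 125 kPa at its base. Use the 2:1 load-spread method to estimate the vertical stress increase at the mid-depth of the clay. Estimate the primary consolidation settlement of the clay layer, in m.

S_c ≈ 0.0228 m

Mid-depth of clay below the ground surface: z = 2.6 + 4.1/2 = 4.65 m.
Total vertical stress at mid-clay: σ_v = 18.6×2.6 + 18.6×2.05 = 86.49 kPa.
Pore pressure: u = 9.81×(4.65 − 0.89) = 36.886 kPa.
Initial effective stress: σ'_0 = σ_v − u = 86.49 − 36.886 = 49.604 kPa.
Stress increase at mid-clay by the 2:1 spreading method:
Δσ = qBL/((B+z)(L+z)) = 125×4.9×4.9/((4.9+4.65)(4.9+4.65)) = 32.908 kPa
Final effective stress: σ'_f = 49.604 + 32.908 = 82.512 kPa.
σ'_f = 82.512 ≤ σ'_p = 129 kPa, so the clay remains overconsolidated and only the recompression index applies:
S_c = C_r·H/(1+e₀)·log₁₀(σ'_f/σ'_0) = 0.055×4.1/2.19×log₁₀(82.512/49.604)
    = 0.10297 × 0.221 = 0.02276 m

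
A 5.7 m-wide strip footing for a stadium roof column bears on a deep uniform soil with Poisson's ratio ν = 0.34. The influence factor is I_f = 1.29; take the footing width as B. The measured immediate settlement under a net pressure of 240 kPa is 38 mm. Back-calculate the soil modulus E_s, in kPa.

E_s ≈ 41100 kPa

S_e = q·B·(1−ν²)/E_s · I_f  ⇒  E_s = q·B·(1−ν²)·I_f / S_e.
E_s = 240 × 5.7 × 0.8844 × 1.29 / 0.038 = 41070 kPa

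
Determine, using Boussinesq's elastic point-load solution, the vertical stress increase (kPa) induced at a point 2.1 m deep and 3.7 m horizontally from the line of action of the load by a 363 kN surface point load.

Boussinesq vertical stress below a point load on an elastic half-space:
Δσ_z = 3P/(2πz²) · [1 + (r/z)²]^(−5/2)
r/z = 3.7/2.1 = 1.7619; [1+(r/z)²]^(−5/2) = 0.029302.
Δσ_z = 3×363/(2π×2.1²) × 0.029302 = 39.302 × 0.029302 = 1.152 kPa

Δσ_z ≈ 1.15 kPa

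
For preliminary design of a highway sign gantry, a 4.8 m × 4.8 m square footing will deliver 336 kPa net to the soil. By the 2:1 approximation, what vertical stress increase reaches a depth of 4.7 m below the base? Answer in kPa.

By the 2:1 method the load spreads at 1 horizontal : 2 vertical, so at depth z the loaded area has grown by z in each plan dimension:
Δσ = qBL/((B+z)(L+z)) = 336×4.8×4.8/((4.8+4.7)(4.8+4.7)) = 85.778 kPa

Δσ_z ≈ 85.8 kPa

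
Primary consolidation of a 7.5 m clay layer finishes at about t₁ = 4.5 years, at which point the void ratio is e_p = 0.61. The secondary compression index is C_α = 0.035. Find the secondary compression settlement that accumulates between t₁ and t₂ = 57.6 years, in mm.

S_s ≈ 181 mm

Secondary compression: S_s = C_α·H/(1+e_p)·log₁₀(t₂/t₁)
S_s = 0.035×7.5/(1+0.61)×log₁₀(57.6/4.5)
    = 0.163 × 1.107 = 0.1805 m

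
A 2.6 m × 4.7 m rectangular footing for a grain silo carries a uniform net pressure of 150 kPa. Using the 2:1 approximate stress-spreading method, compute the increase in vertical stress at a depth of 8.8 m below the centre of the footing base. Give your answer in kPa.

By the 2:1 method the load spreads at 1 horizontal : 2 vertical, so at depth z the loaded area has grown by z in each plan dimension:
Δσ = qBL/((B+z)(L+z)) = 150×2.6×4.7/((2.6+8.8)(4.7+8.8)) = 11.91 kPa

Δσ_z ≈ 11.9 kPa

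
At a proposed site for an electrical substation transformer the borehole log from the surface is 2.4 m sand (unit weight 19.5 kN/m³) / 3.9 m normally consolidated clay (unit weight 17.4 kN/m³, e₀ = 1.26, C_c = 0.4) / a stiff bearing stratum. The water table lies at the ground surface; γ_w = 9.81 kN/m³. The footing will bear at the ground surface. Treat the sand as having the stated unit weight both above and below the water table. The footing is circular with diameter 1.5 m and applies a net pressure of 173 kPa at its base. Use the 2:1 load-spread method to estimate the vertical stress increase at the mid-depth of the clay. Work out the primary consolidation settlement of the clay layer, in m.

S_c ≈ 0.0784 m

Mid-depth of clay below the ground surface: z = 2.4 + 3.9/2 = 4.35 m.
Total vertical stress at mid-clay: σ_v = 19.5×2.4 + 17.4×1.95 = 80.73 kPa.
Pore pressure: u = 9.81×(4.35 − 0) = 42.673 kPa.
Initial effective stress: σ'_0 = σ_v − u = 80.73 − 42.673 = 38.057 kPa.
Stress increase at mid-clay by the 2:1 spreading method:
Δσ ≈ qD²/(D+z)² = 173×1.5²/(1.5+4.35)² = 11.374 kPa
Final effective stress: σ'_f = σ'_0 + Δσ = 38.057 + 11.374 = 49.431 kPa.
Normally consolidated clay, so the full stress increment lies on the virgin compression line:
S_c = C_c·H/(1+e₀)·log₁₀(σ'_f/σ'_0) = 0.4×3.9/(1+1.26)×log₁₀(49.431/38.057)
    = 0.69027 × 0.11356 = 0.07839 m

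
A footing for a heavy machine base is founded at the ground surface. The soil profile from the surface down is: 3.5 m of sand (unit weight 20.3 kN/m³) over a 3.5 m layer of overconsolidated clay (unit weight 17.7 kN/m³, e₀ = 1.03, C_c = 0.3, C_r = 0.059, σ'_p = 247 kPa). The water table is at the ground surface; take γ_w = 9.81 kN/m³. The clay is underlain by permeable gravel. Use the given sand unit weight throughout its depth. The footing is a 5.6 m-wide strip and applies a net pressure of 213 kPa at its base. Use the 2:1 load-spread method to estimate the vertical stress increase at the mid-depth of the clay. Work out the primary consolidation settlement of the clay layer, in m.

S_c ≈ 0.0511 m

Mid-depth of clay below the ground surface: z = 3.5 + 3.5/2 = 5.25 m.
Total vertical stress at mid-clay: σ_v = 20.3×3.5 + 17.7×1.75 = 102.02 kPa.
Pore pressure: u = 9.81×(5.25 − 0) = 51.503 kPa.
Initial effective stress: σ'_0 = σ_v − u = 102.02 − 51.503 = 50.517 kPa.
Stress increase at mid-clay by the 2:1 spreading method:
Δσ = qB/(B+z) = 213×5.6/(5.6+5.25) = 109.94 kPa
Final effective stress: σ'_f = 50.517 + 109.94 = 160.46 kPa.
σ'_f = 160.46 ≤ σ'_p = 247 kPa, so the clay remains overconsolidated and only the recompression index applies:
S_c = C_r·H/(1+e₀)·log₁₀(σ'_f/σ'_0) = 0.059×3.5/2.03×log₁₀(160.46/50.517)
    = 0.10172 × 0.50193 = 0.05106 m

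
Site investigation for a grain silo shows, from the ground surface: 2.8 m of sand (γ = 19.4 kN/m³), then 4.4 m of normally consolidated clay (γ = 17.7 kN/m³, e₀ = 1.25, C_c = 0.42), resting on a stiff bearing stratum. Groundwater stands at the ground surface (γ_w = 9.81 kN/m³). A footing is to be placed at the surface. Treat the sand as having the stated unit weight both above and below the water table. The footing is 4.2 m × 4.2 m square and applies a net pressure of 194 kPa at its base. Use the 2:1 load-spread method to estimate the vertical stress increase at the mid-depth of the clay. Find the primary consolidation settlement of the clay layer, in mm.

S_c ≈ 232 mm

Mid-depth of clay below the ground surface: z = 2.8 + 4.4/2 = 5 m.
Total vertical stress at mid-clay: σ_v = 19.4×2.8 + 17.7×2.2 = 93.26 kPa.
Pore pressure: u = 9.81×(5 − 0) = 49.05 kPa.
Initial effective stress: σ'_0 = σ_v − u = 93.26 − 49.05 = 44.21 kPa.
Stress increase at mid-clay by the 2:1 spreading method:
Δσ = qBL/((B+z)(L+z)) = 194×4.2×4.2/((4.2+5)(4.2+5)) = 40.432 kPa
Final effective stress: σ'_f = σ'_0 + Δσ = 44.21 + 40.432 = 84.642 kPa.
Normally consolidated clay, so the full stress increment lies on the virgin compression line:
S_c = C_c·H/(1+e₀)·log₁₀(σ'_f/σ'_0) = 0.42×4.4/(1+1.25)×log₁₀(84.642/44.21)
    = 0.82133 × 0.28207 = 0.2317 m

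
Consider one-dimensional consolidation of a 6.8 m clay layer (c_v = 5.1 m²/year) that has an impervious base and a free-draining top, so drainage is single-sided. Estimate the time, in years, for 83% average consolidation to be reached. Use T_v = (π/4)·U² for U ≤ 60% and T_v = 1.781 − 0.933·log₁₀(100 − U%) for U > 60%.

t ≈ 5.74 years

Drainage path length: H_d = H = 6.8 m (single drainage).
U > 60%: T_v = 1.781 − 0.933·log₁₀(100 − 83) = 0.63299.
t = T_v·H_d²/c_v = 0.63299×6.8²/5.1 = 5.739 years.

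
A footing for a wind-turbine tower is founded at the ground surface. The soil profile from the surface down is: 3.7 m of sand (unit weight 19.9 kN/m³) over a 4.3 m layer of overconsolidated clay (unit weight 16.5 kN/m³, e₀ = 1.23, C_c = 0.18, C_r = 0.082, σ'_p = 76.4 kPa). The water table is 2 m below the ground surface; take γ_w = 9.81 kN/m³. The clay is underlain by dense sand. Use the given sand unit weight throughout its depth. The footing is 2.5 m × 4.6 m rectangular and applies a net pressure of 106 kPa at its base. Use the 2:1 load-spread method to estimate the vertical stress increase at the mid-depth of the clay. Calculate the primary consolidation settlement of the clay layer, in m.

Mid-depth of clay below the ground surface: z = 3.7 + 4.3/2 = 5.85 m.
Total vertical stress at mid-clay: σ_v = 19.9×3.7 + 16.5×2.15 = 109.1 kPa.
Pore pressure: u = 9.81×(5.85 − 2) = 37.769 kPa.
Initial effective stress: σ'_0 = σ_v − u = 109.1 − 37.769 = 71.331 kPa.
Stress increase at mid-clay by the 2:1 spreading method:
Δσ = qBL/((B+z)(L+z)) = 106×2.5×4.6/((2.5+5.85)(4.6+5.85)) = 13.97 kPa
Final effective stress: σ'_f = 71.331 + 13.97 = 85.301 kPa.
σ'_f = 85.301 > σ'_p = 76.4 kPa, so the stress path crosses the preconsolidation pressure — recompression up to σ'_p, then virgin compression beyond:
S_c = H/(1+e₀)·[C_r·log₁₀(σ'_p/σ'_0) + C_c·log₁₀(σ'_f/σ'_p)]
    = 4.3/2.23 × [0.082×log₁₀(76.4/71.331) + 0.18×log₁₀(85.301/76.4)]
    = 1.9283 × [0.0024448 + 0.0086149] = 0.02133 m

S_c ≈ 0.0213 m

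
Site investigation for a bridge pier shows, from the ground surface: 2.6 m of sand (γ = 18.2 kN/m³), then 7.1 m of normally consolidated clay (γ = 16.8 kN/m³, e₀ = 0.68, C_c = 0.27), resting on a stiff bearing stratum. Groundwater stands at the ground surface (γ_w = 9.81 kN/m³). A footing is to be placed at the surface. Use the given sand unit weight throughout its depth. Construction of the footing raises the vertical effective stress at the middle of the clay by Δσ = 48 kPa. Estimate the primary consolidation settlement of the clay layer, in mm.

Mid-depth of clay below the ground surface: z = 2.6 + 7.1/2 = 6.15 m.
Total vertical stress at mid-clay: σ_v = 18.2×2.6 + 16.8×3.55 = 106.96 kPa.
Pore pressure: u = 9.81×(6.15 − 0) = 60.332 kPa.
Initial effective stress: σ'_0 = σ_v − u = 106.96 − 60.332 = 46.628 kPa.
Final effective stress: σ'_f = σ'_0 + Δσ = 46.628 + 48 = 94.628 kPa.
Normally consolidated clay, so the full stress increment lies on the virgin compression line:
S_c = C_c·H/(1+e₀)·log₁₀(σ'_f/σ'_0) = 0.27×7.1/(1+0.68)×log₁₀(94.628/46.628)
    = 1.1411 × 0.30737 = 0.3507 m

S_c ≈ 351 mm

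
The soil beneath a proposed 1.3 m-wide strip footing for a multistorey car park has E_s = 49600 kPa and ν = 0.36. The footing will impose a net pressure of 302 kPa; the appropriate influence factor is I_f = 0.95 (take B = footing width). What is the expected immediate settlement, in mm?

Immediate (elastic) settlement: S_e = q·B·(1−ν²)/E_s · I_f.
S_e = 302 × 1.3 × (1 − 0.36²) / 49600 × 0.95
    = 302 × 1.3 × 0.8704 / 49600 × 0.95
    = 0.006545 m = 6.545 mm

S_e ≈ 6.55 mm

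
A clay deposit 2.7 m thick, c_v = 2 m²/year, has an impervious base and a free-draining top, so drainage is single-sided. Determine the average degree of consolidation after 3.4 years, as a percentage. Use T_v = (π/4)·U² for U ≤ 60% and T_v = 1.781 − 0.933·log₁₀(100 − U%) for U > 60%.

Drainage path length: H_d = H = 2.7 m (single drainage).
T_v = c_v·t/H_d² = 2×3.4/2.7² = 0.93278.
T_v = 0.93278 corresponds to the U > 60% branch:
U = 1 − 10^((1.781 − T_v)/0.933)/100 = 0.9189

U ≈ 91.9 %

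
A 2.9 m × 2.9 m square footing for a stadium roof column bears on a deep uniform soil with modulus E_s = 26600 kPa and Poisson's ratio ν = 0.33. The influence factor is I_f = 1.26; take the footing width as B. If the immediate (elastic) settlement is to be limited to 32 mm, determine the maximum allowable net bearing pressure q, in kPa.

S_e = q·B·(1−ν²)/E_s · I_f  ⇒  q = S_e·E_s / (B·(1−ν²)·I_f).
q = 0.032 × 26600 / (2.9 × 0.8911 × 1.26) = 261.4 kPa

q ≈ 261 kPa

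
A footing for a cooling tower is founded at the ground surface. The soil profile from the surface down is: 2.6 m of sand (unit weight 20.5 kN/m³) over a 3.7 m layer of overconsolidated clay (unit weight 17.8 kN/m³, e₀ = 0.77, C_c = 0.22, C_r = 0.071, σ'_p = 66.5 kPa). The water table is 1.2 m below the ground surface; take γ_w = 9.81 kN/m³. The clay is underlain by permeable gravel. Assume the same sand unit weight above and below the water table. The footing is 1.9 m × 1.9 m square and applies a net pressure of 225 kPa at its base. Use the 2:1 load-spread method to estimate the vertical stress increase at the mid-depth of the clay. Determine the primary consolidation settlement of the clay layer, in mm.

S_c ≈ 35.7 mm

Mid-depth of clay below the ground surface: z = 2.6 + 3.7/2 = 4.45 m.
Total vertical stress at mid-clay: σ_v = 20.5×2.6 + 17.8×1.85 = 86.23 kPa.
Pore pressure: u = 9.81×(4.45 − 1.2) = 31.883 kPa.
Initial effective stress: σ'_0 = σ_v − u = 86.23 − 31.883 = 54.347 kPa.
Stress increase at mid-clay by the 2:1 spreading method:
Δσ = qBL/((B+z)(L+z)) = 225×1.9×1.9/((1.9+4.45)(1.9+4.45)) = 20.144 kPa
Final effective stress: σ'_f = 54.347 + 20.144 = 74.491 kPa.
σ'_f = 74.491 > σ'_p = 66.5 kPa, so the stress path crosses the preconsolidation pressure — recompression up to σ'_p, then virgin compression beyond:
S_c = H/(1+e₀)·[C_r·log₁₀(σ'_p/σ'_0) + C_c·log₁₀(σ'_f/σ'_p)]
    = 3.7/1.77 × [0.071×log₁₀(66.5/54.347) + 0.22×log₁₀(74.491/66.5)]
    = 2.0904 × [0.0062229 + 0.010842] = 0.03567 m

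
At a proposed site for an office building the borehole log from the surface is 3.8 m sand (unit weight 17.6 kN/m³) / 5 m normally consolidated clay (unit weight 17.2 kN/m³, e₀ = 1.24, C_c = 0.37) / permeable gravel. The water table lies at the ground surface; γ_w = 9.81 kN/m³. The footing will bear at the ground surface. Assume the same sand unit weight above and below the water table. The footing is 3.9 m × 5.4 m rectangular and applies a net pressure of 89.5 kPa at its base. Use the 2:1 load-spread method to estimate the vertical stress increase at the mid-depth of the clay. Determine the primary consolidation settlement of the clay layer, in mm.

S_c ≈ 102 mm

Mid-depth of clay below the ground surface: z = 3.8 + 5/2 = 6.3 m.
Total vertical stress at mid-clay: σ_v = 17.6×3.8 + 17.2×2.5 = 109.88 kPa.
Pore pressure: u = 9.81×(6.3 − 0) = 61.803 kPa.
Initial effective stress: σ'_0 = σ_v − u = 109.88 − 61.803 = 48.077 kPa.
Stress increase at mid-clay by the 2:1 spreading method:
Δσ = qBL/((B+z)(L+z)) = 89.5×3.9×5.4/((3.9+6.3)(5.4+6.3)) = 15.794 kPa
Final effective stress: σ'_f = σ'_0 + Δσ = 48.077 + 15.794 = 63.871 kPa.
Normally consolidated clay, so the full stress increment lies on the virgin compression line:
S_c = C_c·H/(1+e₀)·log₁₀(σ'_f/σ'_0) = 0.37×5/(1+1.24)×log₁₀(63.871/48.077)
    = 0.82589 × 0.12337 = 0.1019 m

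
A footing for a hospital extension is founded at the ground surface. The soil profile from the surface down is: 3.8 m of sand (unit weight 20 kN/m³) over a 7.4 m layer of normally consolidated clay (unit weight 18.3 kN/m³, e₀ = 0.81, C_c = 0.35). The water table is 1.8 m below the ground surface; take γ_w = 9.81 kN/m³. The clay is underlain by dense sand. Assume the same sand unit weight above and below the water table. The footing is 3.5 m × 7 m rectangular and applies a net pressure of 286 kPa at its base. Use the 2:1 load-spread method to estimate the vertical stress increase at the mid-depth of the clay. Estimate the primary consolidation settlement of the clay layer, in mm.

Mid-depth of clay below the ground surface: z = 3.8 + 7.4/2 = 7.5 m.
Total vertical stress at mid-clay: σ_v = 20×3.8 + 18.3×3.7 = 143.71 kPa.
Pore pressure: u = 9.81×(7.5 − 1.8) = 55.917 kPa.
Initial effective stress: σ'_0 = σ_v − u = 143.71 − 55.917 = 87.793 kPa.
Stress increase at mid-clay by the 2:1 spreading method:
Δσ = qBL/((B+z)(L+z)) = 286×3.5×7/((3.5+7.5)(7+7.5)) = 43.931 kPa
Final effective stress: σ'_f = σ'_0 + Δσ = 87.793 + 43.931 = 131.72 kPa.
Normally consolidated clay, so the full stress increment lies on the virgin compression line:
S_c = C_c·H/(1+e₀)·log₁₀(σ'_f/σ'_0) = 0.35×7.4/(1+0.81)×log₁₀(131.72/87.793)
    = 1.4309 × 0.17619 = 0.2521 m

S_c ≈ 252 mm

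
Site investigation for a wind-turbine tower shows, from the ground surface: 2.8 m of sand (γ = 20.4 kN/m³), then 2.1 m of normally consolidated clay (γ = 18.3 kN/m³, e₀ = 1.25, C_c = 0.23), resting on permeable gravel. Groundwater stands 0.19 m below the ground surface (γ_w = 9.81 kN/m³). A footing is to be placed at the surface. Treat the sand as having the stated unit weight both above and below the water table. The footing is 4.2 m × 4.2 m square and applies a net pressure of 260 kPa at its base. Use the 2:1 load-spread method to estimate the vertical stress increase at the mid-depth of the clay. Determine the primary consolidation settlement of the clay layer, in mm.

Mid-depth of clay below the ground surface: z = 2.8 + 2.1/2 = 3.85 m.
Total vertical stress at mid-clay: σ_v = 20.4×2.8 + 18.3×1.05 = 76.335 kPa.
Pore pressure: u = 9.81×(3.85 − 0.19) = 35.905 kPa.
Initial effective stress: σ'_0 = σ_v − u = 76.335 − 35.905 = 40.43 kPa.
Stress increase at mid-clay by the 2:1 spreading method:
Δσ = qBL/((B+z)(L+z)) = 260×4.2×4.2/((4.2+3.85)(4.2+3.85)) = 70.775 kPa
Final effective stress: σ'_f = σ'_0 + Δσ = 40.43 + 70.775 = 111.21 kPa.
Normally consolidated clay, so the full stress increment lies on the virgin compression line:
S_c = C_c·H/(1+e₀)·log₁₀(σ'_f/σ'_0) = 0.23×2.1/(1+1.25)×log₁₀(111.21/40.43)
    = 0.21467 × 0.43944 = 0.09433 m

S_c ≈ 94.3 mm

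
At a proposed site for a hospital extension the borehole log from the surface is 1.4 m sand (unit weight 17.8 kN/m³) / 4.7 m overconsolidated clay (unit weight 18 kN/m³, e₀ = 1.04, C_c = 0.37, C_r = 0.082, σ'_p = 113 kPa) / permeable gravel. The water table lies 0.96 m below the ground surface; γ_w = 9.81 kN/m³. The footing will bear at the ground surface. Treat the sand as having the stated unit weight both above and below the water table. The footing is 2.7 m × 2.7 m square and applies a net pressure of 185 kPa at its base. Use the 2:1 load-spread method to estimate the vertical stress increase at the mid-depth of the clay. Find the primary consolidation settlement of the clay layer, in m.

Mid-depth of clay below the ground surface: z = 1.4 + 4.7/2 = 3.75 m.
Total vertical stress at mid-clay: σ_v = 17.8×1.4 + 18×2.35 = 67.22 kPa.
Pore pressure: u = 9.81×(3.75 − 0.96) = 27.37 kPa.
Initial effective stress: σ'_0 = σ_v − u = 67.22 − 27.37 = 39.85 kPa.
Stress increase at mid-clay by the 2:1 spreading method:
Δσ = qBL/((B+z)(L+z)) = 185×2.7×2.7/((2.7+3.75)(2.7+3.75)) = 32.418 kPa
Final effective stress: σ'_f = 39.85 + 32.418 = 72.268 kPa.
σ'_f = 72.268 ≤ σ'_p = 113 kPa, so the clay remains overconsolidated and only the recompression index applies:
S_c = C_r·H/(1+e₀)·log₁₀(σ'_f/σ'_0) = 0.082×4.7/2.04×log₁₀(72.268/39.85)
    = 0.18892 × 0.25852 = 0.04884 m

S_c ≈ 0.0488 m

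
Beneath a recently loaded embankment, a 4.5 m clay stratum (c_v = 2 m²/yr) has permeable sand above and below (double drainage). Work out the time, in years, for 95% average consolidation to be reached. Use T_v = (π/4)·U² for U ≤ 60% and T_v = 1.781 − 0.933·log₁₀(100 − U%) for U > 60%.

t ≈ 2.86 years

Drainage path length: H_d = H/2 = 2.25 m (double drainage).
U > 60%: T_v = 1.781 − 0.933·log₁₀(100 − 95) = 1.1289.
t = T_v·H_d²/c_v = 1.1289×2.25²/2 = 2.858 years.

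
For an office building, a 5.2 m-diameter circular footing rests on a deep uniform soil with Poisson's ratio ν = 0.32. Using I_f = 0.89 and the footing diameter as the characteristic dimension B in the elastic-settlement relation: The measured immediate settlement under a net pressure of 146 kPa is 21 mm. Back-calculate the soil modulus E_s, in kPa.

E_s ≈ 28900 kPa

S_e = q·B·(1−ν²)/E_s · I_f  ⇒  E_s = q·B·(1−ν²)·I_f / S_e.
E_s = 146 × 5.2 × 0.8976 × 0.89 / 0.021 = 28880 kPa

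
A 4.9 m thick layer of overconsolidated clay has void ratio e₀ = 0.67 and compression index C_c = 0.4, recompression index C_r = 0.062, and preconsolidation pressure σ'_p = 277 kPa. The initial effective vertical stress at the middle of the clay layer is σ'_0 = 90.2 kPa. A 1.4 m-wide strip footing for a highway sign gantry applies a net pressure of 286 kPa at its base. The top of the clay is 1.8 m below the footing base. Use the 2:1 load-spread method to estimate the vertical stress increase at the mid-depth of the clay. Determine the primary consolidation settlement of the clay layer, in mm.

S_c ≈ 45.8 mm

Mid-depth of clay below the footing base: z = 1.8 + 4.9/2 = 4.25 m.
Stress increase at mid-clay by the 2:1 spreading method:
Δσ = qB/(B+z) = 286×1.4/(1.4+4.25) = 70.867 kPa
Final effective stress: σ'_f = 90.2 + 70.867 = 161.07 kPa.
σ'_f = 161.07 ≤ σ'_p = 277 kPa, so the clay remains overconsolidated and only the recompression index applies:
S_c = C_r·H/(1+e₀)·log₁₀(σ'_f/σ'_0) = 0.062×4.9/1.67×log₁₀(161.07/90.2)
    = 0.18191 × 0.25181 = 0.04581 m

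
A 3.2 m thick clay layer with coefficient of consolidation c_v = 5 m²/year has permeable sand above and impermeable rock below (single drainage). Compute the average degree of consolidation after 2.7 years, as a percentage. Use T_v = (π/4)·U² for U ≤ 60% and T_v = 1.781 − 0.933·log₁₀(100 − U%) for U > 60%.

Drainage path length: H_d = H = 3.2 m (single drainage).
T_v = c_v·t/H_d² = 5×2.7/3.2² = 1.3184.
T_v = 1.3184 corresponds to the U > 60% branch:
U = 1 − 10^((1.781 − T_v)/0.933)/100 = 0.9687

U ≈ 96.9 %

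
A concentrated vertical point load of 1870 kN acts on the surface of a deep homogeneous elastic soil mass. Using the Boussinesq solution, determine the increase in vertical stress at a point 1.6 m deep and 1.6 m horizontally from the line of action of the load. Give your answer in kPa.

Δσ_z ≈ 61.7 kPa

Boussinesq vertical stress below a point load on an elastic half-space:
Δσ_z = 3P/(2πz²) · [1 + (r/z)²]^(−5/2)
r/z = 1.6/1.6 = 1; [1+(r/z)²]^(−5/2) = 0.17678.
Δσ_z = 3×1870/(2π×1.6²) × 0.17678 = 348.77 × 0.17678 = 61.66 kPa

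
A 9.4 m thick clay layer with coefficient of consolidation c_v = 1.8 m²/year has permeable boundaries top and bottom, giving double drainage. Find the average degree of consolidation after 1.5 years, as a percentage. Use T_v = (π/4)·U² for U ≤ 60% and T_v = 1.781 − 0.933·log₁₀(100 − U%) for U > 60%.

U ≈ 39.4 %

Drainage path length: H_d = H/2 = 4.7 m (double drainage).
T_v = c_v·t/H_d² = 1.8×1.5/4.7² = 0.12223.
T_v = 0.12223 corresponds to the U ≤ 60% branch:
U = √(4T_v/π) = 0.3945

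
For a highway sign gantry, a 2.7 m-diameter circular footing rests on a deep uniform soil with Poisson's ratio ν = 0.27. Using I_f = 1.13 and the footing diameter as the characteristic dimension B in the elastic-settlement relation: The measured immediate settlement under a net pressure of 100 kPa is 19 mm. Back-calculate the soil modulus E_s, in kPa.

E_s ≈ 14900 kPa

S_e = q·B·(1−ν²)/E_s · I_f  ⇒  E_s = q·B·(1−ν²)·I_f / S_e.
E_s = 100 × 2.7 × 0.9271 × 1.13 / 0.019 = 14890 kPa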